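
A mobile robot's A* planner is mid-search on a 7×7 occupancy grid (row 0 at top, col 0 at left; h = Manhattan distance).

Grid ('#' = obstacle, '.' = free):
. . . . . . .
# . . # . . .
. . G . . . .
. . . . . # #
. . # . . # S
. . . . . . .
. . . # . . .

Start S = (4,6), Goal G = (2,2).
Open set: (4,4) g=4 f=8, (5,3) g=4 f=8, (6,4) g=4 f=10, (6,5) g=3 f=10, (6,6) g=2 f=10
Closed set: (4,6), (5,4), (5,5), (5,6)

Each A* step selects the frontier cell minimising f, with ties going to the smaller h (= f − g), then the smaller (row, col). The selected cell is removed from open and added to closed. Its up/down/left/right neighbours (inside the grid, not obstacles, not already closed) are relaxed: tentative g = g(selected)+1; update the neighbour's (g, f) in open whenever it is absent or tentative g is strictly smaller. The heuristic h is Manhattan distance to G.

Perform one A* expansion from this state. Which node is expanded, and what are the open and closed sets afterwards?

step 1: expand (4,4) (f=8, h=4) → closed; open now [(3,4) g=5 f=8, (4,3) g=5 f=8, (5,3) g=4 f=8, (6,4) g=4 f=10, (6,5) g=3 f=10, (6,6) g=2 f=10]

expanded=(4,4); open=[(3,4) g=5 f=8, (4,3) g=5 f=8, (5,3) g=4 f=8, (6,4) g=4 f=10, (6,5) g=3 f=10, (6,6) g=2 f=10]; closed=[(4,4), (4,6), (5,4), (5,5), (5,6)]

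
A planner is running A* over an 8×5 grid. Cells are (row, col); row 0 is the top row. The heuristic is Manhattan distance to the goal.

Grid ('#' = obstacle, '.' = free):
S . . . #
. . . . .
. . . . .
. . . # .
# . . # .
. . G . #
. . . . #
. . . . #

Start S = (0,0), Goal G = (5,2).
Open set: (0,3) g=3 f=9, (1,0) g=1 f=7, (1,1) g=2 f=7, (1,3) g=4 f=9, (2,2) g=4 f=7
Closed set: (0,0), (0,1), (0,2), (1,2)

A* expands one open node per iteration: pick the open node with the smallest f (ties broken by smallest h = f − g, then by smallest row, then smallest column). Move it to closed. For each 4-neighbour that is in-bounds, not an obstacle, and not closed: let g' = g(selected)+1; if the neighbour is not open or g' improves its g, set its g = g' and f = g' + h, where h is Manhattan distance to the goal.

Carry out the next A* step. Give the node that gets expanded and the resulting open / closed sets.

step 1: expand (2,2) (f=7, h=3) → closed; open now [(0,3) g=3 f=9, (1,0) g=1 f=7, (1,1) g=2 f=7, (1,3) g=4 f=9, (2,1) g=5 f=9, (2,3) g=5 f=9, (3,2) g=5 f=7]

expanded=(2,2); open=[(0,3) g=3 f=9, (1,0) g=1 f=7, (1,1) g=2 f=7, (1,3) g=4 f=9, (2,1) g=5 f=9, (2,3) g=5 f=9, (3,2) g=5 f=7]; closed=[(0,0), (0,1), (0,2), (1,2), (2,2)]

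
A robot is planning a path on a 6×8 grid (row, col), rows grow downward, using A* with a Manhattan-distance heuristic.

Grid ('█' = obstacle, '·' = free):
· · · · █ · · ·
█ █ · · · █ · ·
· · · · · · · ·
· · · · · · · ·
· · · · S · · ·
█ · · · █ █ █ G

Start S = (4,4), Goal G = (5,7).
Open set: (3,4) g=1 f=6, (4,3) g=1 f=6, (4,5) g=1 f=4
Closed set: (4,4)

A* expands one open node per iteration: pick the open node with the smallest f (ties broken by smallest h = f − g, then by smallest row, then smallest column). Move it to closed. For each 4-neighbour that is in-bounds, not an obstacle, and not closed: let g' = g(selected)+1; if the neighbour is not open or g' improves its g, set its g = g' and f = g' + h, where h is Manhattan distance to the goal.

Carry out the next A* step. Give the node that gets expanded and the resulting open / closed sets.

expanded=(4,5); open=[(3,4) g=1 f=6, (3,5) g=2 f=6, (4,3) g=1 f=6, (4,6) g=2 f=4]; closed=[(4,4), (4,5)]

step 1: expand (4,5) (f=4, h=3) → closed; open now [(3,4) g=1 f=6, (3,5) g=2 f=6, (4,3) g=1 f=6, (4,6) g=2 f=4]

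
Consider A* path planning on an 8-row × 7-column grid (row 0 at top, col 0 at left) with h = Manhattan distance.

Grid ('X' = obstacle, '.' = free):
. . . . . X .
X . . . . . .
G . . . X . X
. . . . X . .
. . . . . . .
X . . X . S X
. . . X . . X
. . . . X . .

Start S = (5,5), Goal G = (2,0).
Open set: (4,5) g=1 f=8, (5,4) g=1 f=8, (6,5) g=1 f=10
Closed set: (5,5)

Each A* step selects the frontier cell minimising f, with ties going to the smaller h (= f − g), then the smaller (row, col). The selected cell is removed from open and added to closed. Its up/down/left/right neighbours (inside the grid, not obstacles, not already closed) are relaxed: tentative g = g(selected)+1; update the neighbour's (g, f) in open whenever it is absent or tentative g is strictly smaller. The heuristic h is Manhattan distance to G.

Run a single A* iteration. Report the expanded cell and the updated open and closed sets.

expanded=(4,5); open=[(3,5) g=2 f=8, (4,4) g=2 f=8, (4,6) g=2 f=10, (5,4) g=1 f=8, (6,5) g=1 f=10]; closed=[(4,5), (5,5)]

step 1: expand (4,5) (f=8, h=7) → closed; open now [(3,5) g=2 f=8, (4,4) g=2 f=8, (4,6) g=2 f=10, (5,4) g=1 f=8, (6,5) g=1 f=10]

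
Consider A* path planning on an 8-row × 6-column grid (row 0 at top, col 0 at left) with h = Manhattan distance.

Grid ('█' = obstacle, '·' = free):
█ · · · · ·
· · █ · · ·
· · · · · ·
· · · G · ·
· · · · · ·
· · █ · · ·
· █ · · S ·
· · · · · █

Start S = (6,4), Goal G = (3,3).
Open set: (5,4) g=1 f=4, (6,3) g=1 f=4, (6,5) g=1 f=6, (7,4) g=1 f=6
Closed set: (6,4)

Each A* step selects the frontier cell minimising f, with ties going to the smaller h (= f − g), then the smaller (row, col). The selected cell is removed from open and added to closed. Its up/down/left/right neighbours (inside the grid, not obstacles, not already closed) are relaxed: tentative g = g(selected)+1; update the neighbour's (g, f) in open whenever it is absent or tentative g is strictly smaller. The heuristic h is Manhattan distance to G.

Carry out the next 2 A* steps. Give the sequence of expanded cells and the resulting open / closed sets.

step 1: expand (5,4) (f=4, h=3) → closed; open now [(4,4) g=2 f=4, (5,3) g=2 f=4, (5,5) g=2 f=6, (6,3) g=1 f=4, (6,5) g=1 f=6, (7,4) g=1 f=6]
step 2: expand (4,4) (f=4, h=2) → closed; open now [(3,4) g=3 f=4, (4,3) g=3 f=4, (4,5) g=3 f=6, (5,3) g=2 f=4, (5,5) g=2 f=6, (6,3) g=1 f=4, (6,5) g=1 f=6, (7,4) g=1 f=6]

order=[(5,4) → (4,4)]; open=[(3,4) g=3 f=4, (4,3) g=3 f=4, (4,5) g=3 f=6, (5,3) g=2 f=4, (5,5) g=2 f=6, (6,3) g=1 f=4, (6,5) g=1 f=6, (7,4) g=1 f=6]; closed=[(4,4), (5,4), (6,4)]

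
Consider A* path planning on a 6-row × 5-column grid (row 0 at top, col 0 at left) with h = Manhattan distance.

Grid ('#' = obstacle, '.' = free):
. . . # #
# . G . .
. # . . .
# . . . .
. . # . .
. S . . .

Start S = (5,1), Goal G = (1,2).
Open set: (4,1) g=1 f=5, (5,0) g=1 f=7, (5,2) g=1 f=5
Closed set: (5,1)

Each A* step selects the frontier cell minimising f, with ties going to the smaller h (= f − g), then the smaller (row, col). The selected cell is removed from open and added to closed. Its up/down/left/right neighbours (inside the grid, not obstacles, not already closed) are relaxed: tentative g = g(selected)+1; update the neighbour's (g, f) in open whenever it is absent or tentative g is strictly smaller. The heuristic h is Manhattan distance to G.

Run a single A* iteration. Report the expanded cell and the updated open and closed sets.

step 1: expand (4,1) (f=5, h=4) → closed; open now [(3,1) g=2 f=5, (4,0) g=2 f=7, (5,0) g=1 f=7, (5,2) g=1 f=5]

expanded=(4,1); open=[(3,1) g=2 f=5, (4,0) g=2 f=7, (5,0) g=1 f=7, (5,2) g=1 f=5]; closed=[(4,1), (5,1)]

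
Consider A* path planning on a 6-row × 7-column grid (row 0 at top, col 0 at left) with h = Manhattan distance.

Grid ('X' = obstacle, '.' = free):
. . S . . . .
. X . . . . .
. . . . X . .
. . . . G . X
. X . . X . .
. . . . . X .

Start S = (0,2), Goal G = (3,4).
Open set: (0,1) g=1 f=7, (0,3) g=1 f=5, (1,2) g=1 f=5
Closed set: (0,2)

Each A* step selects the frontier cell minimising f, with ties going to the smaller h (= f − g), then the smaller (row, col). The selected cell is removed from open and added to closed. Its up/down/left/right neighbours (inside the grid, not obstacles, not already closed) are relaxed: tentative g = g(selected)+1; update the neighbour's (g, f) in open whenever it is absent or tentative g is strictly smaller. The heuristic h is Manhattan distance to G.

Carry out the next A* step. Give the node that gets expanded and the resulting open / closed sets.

expanded=(0,3); open=[(0,1) g=1 f=7, (0,4) g=2 f=5, (1,2) g=1 f=5, (1,3) g=2 f=5]; closed=[(0,2), (0,3)]

step 1: expand (0,3) (f=5, h=4) → closed; open now [(0,1) g=1 f=7, (0,4) g=2 f=5, (1,2) g=1 f=5, (1,3) g=2 f=5]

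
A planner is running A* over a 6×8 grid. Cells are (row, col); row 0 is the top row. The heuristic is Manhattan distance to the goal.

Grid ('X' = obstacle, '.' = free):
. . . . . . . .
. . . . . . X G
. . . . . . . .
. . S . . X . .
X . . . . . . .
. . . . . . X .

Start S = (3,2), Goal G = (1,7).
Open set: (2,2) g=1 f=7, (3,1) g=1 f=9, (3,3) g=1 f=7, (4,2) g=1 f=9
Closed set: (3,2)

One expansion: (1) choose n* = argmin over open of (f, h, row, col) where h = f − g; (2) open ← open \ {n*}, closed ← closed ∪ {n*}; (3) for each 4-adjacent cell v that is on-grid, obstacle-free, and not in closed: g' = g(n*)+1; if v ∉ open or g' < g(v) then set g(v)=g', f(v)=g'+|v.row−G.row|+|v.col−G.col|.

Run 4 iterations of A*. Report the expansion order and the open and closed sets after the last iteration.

step 1: expand (2,2) (f=7, h=6) → closed; open now [(1,2) g=2 f=7, (2,1) g=2 f=9, (2,3) g=2 f=7, (3,1) g=1 f=9, (3,3) g=1 f=7, (4,2) g=1 f=9]
step 2: expand (1,2) (f=7, h=5) → closed; open now [(0,2) g=3 f=9, (1,1) g=3 f=9, (1,3) g=3 f=7, (2,1) g=2 f=9, (2,3) g=2 f=7, (3,1) g=1 f=9, (3,3) g=1 f=7, (4,2) g=1 f=9]
step 3: expand (1,3) (f=7, h=4) → closed; open now [(0,2) g=3 f=9, (0,3) g=4 f=9, (1,1) g=3 f=9, (1,4) g=4 f=7, (2,1) g=2 f=9, (2,3) g=2 f=7, (3,1) g=1 f=9, (3,3) g=1 f=7, (4,2) g=1 f=9]
step 4: expand (1,4) (f=7, h=3) → closed; open now [(0,2) g=3 f=9, (0,3) g=4 f=9, (0,4) g=5 f=9, (1,1) g=3 f=9, (1,5) g=5 f=7, (2,1) g=2 f=9, (2,3) g=2 f=7, (2,4) g=5 f=9, (3,1) g=1 f=9, (3,3) g=1 f=7, (4,2) g=1 f=9]

order=[(2,2) → (1,2) → (1,3) → (1,4)]; open=[(0,2) g=3 f=9, (0,3) g=4 f=9, (0,4) g=5 f=9, (1,1) g=3 f=9, (1,5) g=5 f=7, (2,1) g=2 f=9, (2,3) g=2 f=7, (2,4) g=5 f=9, (3,1) g=1 f=9, (3,3) g=1 f=7, (4,2) g=1 f=9]; closed=[(1,2), (1,3), (1,4), (2,2), (3,2)]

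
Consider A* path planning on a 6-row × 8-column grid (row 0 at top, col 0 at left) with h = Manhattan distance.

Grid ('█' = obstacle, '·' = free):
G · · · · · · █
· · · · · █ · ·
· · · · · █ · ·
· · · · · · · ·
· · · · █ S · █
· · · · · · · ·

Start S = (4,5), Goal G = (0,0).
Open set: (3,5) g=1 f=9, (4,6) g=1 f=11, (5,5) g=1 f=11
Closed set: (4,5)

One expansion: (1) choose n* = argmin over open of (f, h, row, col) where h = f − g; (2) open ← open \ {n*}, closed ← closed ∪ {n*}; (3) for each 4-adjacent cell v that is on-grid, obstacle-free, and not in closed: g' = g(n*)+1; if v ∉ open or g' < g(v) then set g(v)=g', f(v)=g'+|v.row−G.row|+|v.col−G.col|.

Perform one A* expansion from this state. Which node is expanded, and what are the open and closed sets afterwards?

expanded=(3,5); open=[(3,4) g=2 f=9, (3,6) g=2 f=11, (4,6) g=1 f=11, (5,5) g=1 f=11]; closed=[(3,5), (4,5)]

step 1: expand (3,5) (f=9, h=8) → closed; open now [(3,4) g=2 f=9, (3,6) g=2 f=11, (4,6) g=1 f=11, (5,5) g=1 f=11]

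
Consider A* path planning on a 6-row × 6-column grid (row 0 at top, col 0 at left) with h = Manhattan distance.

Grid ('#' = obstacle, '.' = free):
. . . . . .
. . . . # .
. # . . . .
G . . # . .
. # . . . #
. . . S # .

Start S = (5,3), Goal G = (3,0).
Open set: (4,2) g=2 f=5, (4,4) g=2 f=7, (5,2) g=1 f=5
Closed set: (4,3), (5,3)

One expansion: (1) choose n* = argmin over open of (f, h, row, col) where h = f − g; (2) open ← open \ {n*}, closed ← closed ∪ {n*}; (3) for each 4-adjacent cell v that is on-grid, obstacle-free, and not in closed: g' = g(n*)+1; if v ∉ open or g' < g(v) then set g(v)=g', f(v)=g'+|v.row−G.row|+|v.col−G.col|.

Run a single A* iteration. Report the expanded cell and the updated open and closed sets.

step 1: expand (4,2) (f=5, h=3) → closed; open now [(3,2) g=3 f=5, (4,4) g=2 f=7, (5,2) g=1 f=5]

expanded=(4,2); open=[(3,2) g=3 f=5, (4,4) g=2 f=7, (5,2) g=1 f=5]; closed=[(4,2), (4,3), (5,3)]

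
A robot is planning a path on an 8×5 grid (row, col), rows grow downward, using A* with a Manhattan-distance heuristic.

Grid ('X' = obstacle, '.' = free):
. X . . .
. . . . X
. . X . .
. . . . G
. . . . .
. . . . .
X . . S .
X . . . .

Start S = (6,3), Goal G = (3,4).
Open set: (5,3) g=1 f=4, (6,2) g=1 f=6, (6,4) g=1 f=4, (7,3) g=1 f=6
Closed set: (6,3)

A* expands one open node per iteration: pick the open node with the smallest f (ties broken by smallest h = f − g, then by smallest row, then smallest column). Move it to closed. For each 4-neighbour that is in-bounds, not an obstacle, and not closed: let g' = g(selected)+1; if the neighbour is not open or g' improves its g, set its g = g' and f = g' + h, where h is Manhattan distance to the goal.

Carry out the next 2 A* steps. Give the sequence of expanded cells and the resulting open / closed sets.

order=[(5,3) → (4,3)]; open=[(3,3) g=3 f=4, (4,2) g=3 f=6, (4,4) g=3 f=4, (5,2) g=2 f=6, (5,4) g=2 f=4, (6,2) g=1 f=6, (6,4) g=1 f=4, (7,3) g=1 f=6]; closed=[(4,3), (5,3), (6,3)]

step 1: expand (5,3) (f=4, h=3) → closed; open now [(4,3) g=2 f=4, (5,2) g=2 f=6, (5,4) g=2 f=4, (6,2) g=1 f=6, (6,4) g=1 f=4, (7,3) g=1 f=6]
step 2: expand (4,3) (f=4, h=2) → closed; open now [(3,3) g=3 f=4, (4,2) g=3 f=6, (4,4) g=3 f=4, (5,2) g=2 f=6, (5,4) g=2 f=4, (6,2) g=1 f=6, (6,4) g=1 f=4, (7,3) g=1 f=6]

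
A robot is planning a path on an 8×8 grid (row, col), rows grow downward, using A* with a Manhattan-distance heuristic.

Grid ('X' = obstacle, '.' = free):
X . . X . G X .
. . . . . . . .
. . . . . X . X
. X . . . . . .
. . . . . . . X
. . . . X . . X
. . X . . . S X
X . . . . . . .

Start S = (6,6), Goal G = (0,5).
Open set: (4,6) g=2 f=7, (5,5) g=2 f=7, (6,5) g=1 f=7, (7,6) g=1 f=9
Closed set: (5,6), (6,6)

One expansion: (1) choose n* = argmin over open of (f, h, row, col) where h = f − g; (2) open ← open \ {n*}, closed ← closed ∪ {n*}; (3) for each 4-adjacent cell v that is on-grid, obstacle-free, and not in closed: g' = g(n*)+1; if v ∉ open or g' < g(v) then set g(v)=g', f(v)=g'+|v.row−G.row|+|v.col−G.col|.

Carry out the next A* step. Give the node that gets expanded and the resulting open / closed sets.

step 1: expand (4,6) (f=7, h=5) → closed; open now [(3,6) g=3 f=7, (4,5) g=3 f=7, (5,5) g=2 f=7, (6,5) g=1 f=7, (7,6) g=1 f=9]

expanded=(4,6); open=[(3,6) g=3 f=7, (4,5) g=3 f=7, (5,5) g=2 f=7, (6,5) g=1 f=7, (7,6) g=1 f=9]; closed=[(4,6), (5,6), (6,6)]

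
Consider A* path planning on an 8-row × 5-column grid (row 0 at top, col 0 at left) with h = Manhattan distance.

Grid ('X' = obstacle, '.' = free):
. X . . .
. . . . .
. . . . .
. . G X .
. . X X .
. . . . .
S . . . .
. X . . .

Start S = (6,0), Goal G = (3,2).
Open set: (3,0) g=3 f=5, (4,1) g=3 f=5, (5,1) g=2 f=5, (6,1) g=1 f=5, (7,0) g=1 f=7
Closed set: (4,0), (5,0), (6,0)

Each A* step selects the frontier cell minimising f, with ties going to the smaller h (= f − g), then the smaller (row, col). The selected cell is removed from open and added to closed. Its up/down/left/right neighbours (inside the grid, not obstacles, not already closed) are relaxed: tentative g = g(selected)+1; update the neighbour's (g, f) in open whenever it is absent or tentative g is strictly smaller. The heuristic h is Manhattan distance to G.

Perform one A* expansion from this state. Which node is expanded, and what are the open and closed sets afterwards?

step 1: expand (3,0) (f=5, h=2) → closed; open now [(2,0) g=4 f=7, (3,1) g=4 f=5, (4,1) g=3 f=5, (5,1) g=2 f=5, (6,1) g=1 f=5, (7,0) g=1 f=7]

expanded=(3,0); open=[(2,0) g=4 f=7, (3,1) g=4 f=5, (4,1) g=3 f=5, (5,1) g=2 f=5, (6,1) g=1 f=5, (7,0) g=1 f=7]; closed=[(3,0), (4,0), (5,0), (6,0)]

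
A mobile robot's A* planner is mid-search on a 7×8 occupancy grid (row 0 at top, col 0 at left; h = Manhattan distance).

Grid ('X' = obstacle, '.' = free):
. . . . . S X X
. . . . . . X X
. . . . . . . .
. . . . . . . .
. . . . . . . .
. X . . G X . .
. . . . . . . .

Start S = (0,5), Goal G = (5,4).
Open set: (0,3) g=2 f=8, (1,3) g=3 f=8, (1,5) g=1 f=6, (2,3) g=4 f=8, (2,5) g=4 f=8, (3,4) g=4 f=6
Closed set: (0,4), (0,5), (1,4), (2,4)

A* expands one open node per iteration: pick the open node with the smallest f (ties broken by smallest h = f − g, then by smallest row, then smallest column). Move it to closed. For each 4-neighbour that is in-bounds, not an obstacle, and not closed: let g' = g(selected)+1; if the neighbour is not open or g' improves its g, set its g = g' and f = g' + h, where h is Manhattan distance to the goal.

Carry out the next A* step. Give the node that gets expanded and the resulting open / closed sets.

step 1: expand (3,4) (f=6, h=2) → closed; open now [(0,3) g=2 f=8, (1,3) g=3 f=8, (1,5) g=1 f=6, (2,3) g=4 f=8, (2,5) g=4 f=8, (3,3) g=5 f=8, (3,5) g=5 f=8, (4,4) g=5 f=6]

expanded=(3,4); open=[(0,3) g=2 f=8, (1,3) g=3 f=8, (1,5) g=1 f=6, (2,3) g=4 f=8, (2,5) g=4 f=8, (3,3) g=5 f=8, (3,5) g=5 f=8, (4,4) g=5 f=6]; closed=[(0,4), (0,5), (1,4), (2,4), (3,4)]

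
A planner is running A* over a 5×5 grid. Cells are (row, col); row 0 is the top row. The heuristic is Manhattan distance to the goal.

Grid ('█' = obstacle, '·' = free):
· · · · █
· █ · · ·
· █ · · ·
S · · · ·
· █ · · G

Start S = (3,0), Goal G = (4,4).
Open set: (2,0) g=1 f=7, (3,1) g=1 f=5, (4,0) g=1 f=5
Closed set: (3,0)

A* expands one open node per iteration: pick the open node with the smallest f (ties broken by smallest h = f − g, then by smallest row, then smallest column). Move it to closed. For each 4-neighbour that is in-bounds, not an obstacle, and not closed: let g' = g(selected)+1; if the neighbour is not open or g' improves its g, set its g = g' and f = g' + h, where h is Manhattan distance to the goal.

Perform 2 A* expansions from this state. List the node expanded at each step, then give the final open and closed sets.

order=[(3,1) → (3,2)]; open=[(2,0) g=1 f=7, (2,2) g=3 f=7, (3,3) g=3 f=5, (4,0) g=1 f=5, (4,2) g=3 f=5]; closed=[(3,0), (3,1), (3,2)]

step 1: expand (3,1) (f=5, h=4) → closed; open now [(2,0) g=1 f=7, (3,2) g=2 f=5, (4,0) g=1 f=5]
step 2: expand (3,2) (f=5, h=3) → closed; open now [(2,0) g=1 f=7, (2,2) g=3 f=7, (3,3) g=3 f=5, (4,0) g=1 f=5, (4,2) g=3 f=5]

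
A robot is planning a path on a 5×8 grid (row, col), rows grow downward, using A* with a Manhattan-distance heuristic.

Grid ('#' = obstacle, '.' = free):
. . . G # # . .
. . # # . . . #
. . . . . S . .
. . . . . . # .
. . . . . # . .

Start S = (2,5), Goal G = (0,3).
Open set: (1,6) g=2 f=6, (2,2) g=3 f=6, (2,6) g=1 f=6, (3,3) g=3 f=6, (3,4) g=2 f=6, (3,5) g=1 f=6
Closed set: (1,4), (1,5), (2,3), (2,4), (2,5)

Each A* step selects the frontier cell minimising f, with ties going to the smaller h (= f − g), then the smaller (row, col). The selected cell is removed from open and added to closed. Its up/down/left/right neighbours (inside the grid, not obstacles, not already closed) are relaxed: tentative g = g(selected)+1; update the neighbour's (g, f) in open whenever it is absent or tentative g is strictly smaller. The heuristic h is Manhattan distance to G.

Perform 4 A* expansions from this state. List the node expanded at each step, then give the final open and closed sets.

order=[(2,2) → (3,3) → (1,6) → (0,6)]; open=[(0,7) g=4 f=8, (2,1) g=4 f=8, (2,6) g=1 f=6, (3,2) g=4 f=8, (3,4) g=2 f=6, (3,5) g=1 f=6, (4,3) g=4 f=8]; closed=[(0,6), (1,4), (1,5), (1,6), (2,2), (2,3), (2,4), (2,5), (3,3)]

step 1: expand (2,2) (f=6, h=3) → closed; open now [(1,6) g=2 f=6, (2,1) g=4 f=8, (2,6) g=1 f=6, (3,2) g=4 f=8, (3,3) g=3 f=6, (3,4) g=2 f=6, (3,5) g=1 f=6]
step 2: expand (3,3) (f=6, h=3) → closed; open now [(1,6) g=2 f=6, (2,1) g=4 f=8, (2,6) g=1 f=6, (3,2) g=4 f=8, (3,4) g=2 f=6, (3,5) g=1 f=6, (4,3) g=4 f=8]
step 3: expand (1,6) (f=6, h=4) → closed; open now [(0,6) g=3 f=6, (2,1) g=4 f=8, (2,6) g=1 f=6, (3,2) g=4 f=8, (3,4) g=2 f=6, (3,5) g=1 f=6, (4,3) g=4 f=8]
step 4: expand (0,6) (f=6, h=3) → closed; open now [(0,7) g=4 f=8, (2,1) g=4 f=8, (2,6) g=1 f=6, (3,2) g=4 f=8, (3,4) g=2 f=6, (3,5) g=1 f=6, (4,3) g=4 f=8]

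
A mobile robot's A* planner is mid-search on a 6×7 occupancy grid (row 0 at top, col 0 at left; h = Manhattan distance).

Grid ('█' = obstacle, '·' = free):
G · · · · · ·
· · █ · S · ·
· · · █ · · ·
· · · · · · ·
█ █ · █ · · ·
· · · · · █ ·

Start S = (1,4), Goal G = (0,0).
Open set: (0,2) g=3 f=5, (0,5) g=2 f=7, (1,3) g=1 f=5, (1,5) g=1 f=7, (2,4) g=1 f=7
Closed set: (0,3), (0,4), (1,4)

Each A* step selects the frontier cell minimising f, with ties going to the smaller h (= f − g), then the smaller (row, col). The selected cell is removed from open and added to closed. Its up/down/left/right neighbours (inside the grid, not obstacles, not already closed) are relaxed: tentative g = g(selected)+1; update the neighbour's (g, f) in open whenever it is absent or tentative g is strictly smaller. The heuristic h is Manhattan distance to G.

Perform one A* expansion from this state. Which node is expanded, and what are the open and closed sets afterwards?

step 1: expand (0,2) (f=5, h=2) → closed; open now [(0,1) g=4 f=5, (0,5) g=2 f=7, (1,3) g=1 f=5, (1,5) g=1 f=7, (2,4) g=1 f=7]

expanded=(0,2); open=[(0,1) g=4 f=5, (0,5) g=2 f=7, (1,3) g=1 f=5, (1,5) g=1 f=7, (2,4) g=1 f=7]; closed=[(0,2), (0,3), (0,4), (1,4)]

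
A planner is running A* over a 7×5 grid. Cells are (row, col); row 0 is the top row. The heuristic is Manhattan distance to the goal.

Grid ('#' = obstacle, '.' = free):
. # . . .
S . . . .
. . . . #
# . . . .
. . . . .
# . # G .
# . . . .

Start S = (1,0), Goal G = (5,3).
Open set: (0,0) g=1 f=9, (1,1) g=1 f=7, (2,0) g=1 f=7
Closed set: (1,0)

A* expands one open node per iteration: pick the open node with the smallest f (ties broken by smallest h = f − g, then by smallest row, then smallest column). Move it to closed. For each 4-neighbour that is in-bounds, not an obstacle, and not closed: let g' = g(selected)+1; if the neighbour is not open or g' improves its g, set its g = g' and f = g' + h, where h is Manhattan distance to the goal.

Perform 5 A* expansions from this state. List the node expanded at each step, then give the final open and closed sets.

step 1: expand (1,1) (f=7, h=6) → closed; open now [(0,0) g=1 f=9, (1,2) g=2 f=7, (2,0) g=1 f=7, (2,1) g=2 f=7]
step 2: expand (1,2) (f=7, h=5) → closed; open now [(0,0) g=1 f=9, (0,2) g=3 f=9, (1,3) g=3 f=7, (2,0) g=1 f=7, (2,1) g=2 f=7, (2,2) g=3 f=7]
step 3: expand (1,3) (f=7, h=4) → closed; open now [(0,0) g=1 f=9, (0,2) g=3 f=9, (0,3) g=4 f=9, (1,4) g=4 f=9, (2,0) g=1 f=7, (2,1) g=2 f=7, (2,2) g=3 f=7, (2,3) g=4 f=7]
step 4: expand (2,3) (f=7, h=3) → closed; open now [(0,0) g=1 f=9, (0,2) g=3 f=9, (0,3) g=4 f=9, (1,4) g=4 f=9, (2,0) g=1 f=7, (2,1) g=2 f=7, (2,2) g=3 f=7, (3,3) g=5 f=7]
step 5: expand (3,3) (f=7, h=2) → closed; open now [(0,0) g=1 f=9, (0,2) g=3 f=9, (0,3) g=4 f=9, (1,4) g=4 f=9, (2,0) g=1 f=7, (2,1) g=2 f=7, (2,2) g=3 f=7, (3,2) g=6 f=9, (3,4) g=6 f=9, (4,3) g=6 f=7]

order=[(1,1) → (1,2) → (1,3) → (2,3) → (3,3)]; open=[(0,0) g=1 f=9, (0,2) g=3 f=9, (0,3) g=4 f=9, (1,4) g=4 f=9, (2,0) g=1 f=7, (2,1) g=2 f=7, (2,2) g=3 f=7, (3,2) g=6 f=9, (3,4) g=6 f=9, (4,3) g=6 f=7]; closed=[(1,0), (1,1), (1,2), (1,3), (2,3), (3,3)]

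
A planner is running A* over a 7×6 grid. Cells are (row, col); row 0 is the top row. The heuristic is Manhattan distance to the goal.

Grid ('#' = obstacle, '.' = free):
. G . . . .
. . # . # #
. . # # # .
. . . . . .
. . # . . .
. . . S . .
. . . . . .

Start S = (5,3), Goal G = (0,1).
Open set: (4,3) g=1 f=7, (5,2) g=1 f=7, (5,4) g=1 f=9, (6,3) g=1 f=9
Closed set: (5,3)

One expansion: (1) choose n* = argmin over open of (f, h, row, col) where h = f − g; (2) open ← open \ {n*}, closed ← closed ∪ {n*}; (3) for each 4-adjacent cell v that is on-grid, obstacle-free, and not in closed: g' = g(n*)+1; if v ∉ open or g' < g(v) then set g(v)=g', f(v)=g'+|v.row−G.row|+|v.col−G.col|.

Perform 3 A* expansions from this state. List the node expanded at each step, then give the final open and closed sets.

step 1: expand (4,3) (f=7, h=6) → closed; open now [(3,3) g=2 f=7, (4,4) g=2 f=9, (5,2) g=1 f=7, (5,4) g=1 f=9, (6,3) g=1 f=9]
step 2: expand (3,3) (f=7, h=5) → closed; open now [(3,2) g=3 f=7, (3,4) g=3 f=9, (4,4) g=2 f=9, (5,2) g=1 f=7, (5,4) g=1 f=9, (6,3) g=1 f=9]
step 3: expand (3,2) (f=7, h=4) → closed; open now [(3,1) g=4 f=7, (3,4) g=3 f=9, (4,4) g=2 f=9, (5,2) g=1 f=7, (5,4) g=1 f=9, (6,3) g=1 f=9]

order=[(4,3) → (3,3) → (3,2)]; open=[(3,1) g=4 f=7, (3,4) g=3 f=9, (4,4) g=2 f=9, (5,2) g=1 f=7, (5,4) g=1 f=9, (6,3) g=1 f=9]; closed=[(3,2), (3,3), (4,3), (5,3)]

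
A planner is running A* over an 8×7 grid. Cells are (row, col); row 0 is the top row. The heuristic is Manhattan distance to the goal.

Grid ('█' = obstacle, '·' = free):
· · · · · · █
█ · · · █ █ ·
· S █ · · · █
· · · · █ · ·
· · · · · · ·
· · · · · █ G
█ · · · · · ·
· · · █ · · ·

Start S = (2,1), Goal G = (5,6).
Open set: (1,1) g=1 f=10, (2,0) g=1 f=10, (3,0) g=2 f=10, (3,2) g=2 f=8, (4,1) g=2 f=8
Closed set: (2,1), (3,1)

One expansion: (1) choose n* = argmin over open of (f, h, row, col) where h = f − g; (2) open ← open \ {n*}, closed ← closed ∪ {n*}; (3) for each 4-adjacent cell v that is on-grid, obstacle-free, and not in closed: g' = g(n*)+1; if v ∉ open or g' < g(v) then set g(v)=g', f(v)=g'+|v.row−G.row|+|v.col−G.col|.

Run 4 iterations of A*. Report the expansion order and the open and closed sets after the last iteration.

step 1: expand (3,2) (f=8, h=6) → closed; open now [(1,1) g=1 f=10, (2,0) g=1 f=10, (3,0) g=2 f=10, (3,3) g=3 f=8, (4,1) g=2 f=8, (4,2) g=3 f=8]
step 2: expand (3,3) (f=8, h=5) → closed; open now [(1,1) g=1 f=10, (2,0) g=1 f=10, (2,3) g=4 f=10, (3,0) g=2 f=10, (4,1) g=2 f=8, (4,2) g=3 f=8, (4,3) g=4 f=8]
step 3: expand (4,3) (f=8, h=4) → closed; open now [(1,1) g=1 f=10, (2,0) g=1 f=10, (2,3) g=4 f=10, (3,0) g=2 f=10, (4,1) g=2 f=8, (4,2) g=3 f=8, (4,4) g=5 f=8, (5,3) g=5 f=8]
step 4: expand (4,4) (f=8, h=3) → closed; open now [(1,1) g=1 f=10, (2,0) g=1 f=10, (2,3) g=4 f=10, (3,0) g=2 f=10, (4,1) g=2 f=8, (4,2) g=3 f=8, (4,5) g=6 f=8, (5,3) g=5 f=8, (5,4) g=6 f=8]

order=[(3,2) → (3,3) → (4,3) → (4,4)]; open=[(1,1) g=1 f=10, (2,0) g=1 f=10, (2,3) g=4 f=10, (3,0) g=2 f=10, (4,1) g=2 f=8, (4,2) g=3 f=8, (4,5) g=6 f=8, (5,3) g=5 f=8, (5,4) g=6 f=8]; closed=[(2,1), (3,1), (3,2), (3,3), (4,3), (4,4)]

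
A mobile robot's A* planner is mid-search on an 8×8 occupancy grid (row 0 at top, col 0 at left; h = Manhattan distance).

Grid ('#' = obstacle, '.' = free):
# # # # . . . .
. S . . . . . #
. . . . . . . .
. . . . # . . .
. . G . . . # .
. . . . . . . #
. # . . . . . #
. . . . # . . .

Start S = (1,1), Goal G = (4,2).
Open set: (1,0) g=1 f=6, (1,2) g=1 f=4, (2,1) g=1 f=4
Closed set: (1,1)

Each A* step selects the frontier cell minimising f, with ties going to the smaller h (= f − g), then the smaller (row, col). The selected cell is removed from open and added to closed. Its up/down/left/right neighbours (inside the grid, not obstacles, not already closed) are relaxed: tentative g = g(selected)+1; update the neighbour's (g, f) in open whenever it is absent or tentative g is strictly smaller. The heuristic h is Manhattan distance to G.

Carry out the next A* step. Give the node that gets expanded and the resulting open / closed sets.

expanded=(1,2); open=[(1,0) g=1 f=6, (1,3) g=2 f=6, (2,1) g=1 f=4, (2,2) g=2 f=4]; closed=[(1,1), (1,2)]

step 1: expand (1,2) (f=4, h=3) → closed; open now [(1,0) g=1 f=6, (1,3) g=2 f=6, (2,1) g=1 f=4, (2,2) g=2 f=4]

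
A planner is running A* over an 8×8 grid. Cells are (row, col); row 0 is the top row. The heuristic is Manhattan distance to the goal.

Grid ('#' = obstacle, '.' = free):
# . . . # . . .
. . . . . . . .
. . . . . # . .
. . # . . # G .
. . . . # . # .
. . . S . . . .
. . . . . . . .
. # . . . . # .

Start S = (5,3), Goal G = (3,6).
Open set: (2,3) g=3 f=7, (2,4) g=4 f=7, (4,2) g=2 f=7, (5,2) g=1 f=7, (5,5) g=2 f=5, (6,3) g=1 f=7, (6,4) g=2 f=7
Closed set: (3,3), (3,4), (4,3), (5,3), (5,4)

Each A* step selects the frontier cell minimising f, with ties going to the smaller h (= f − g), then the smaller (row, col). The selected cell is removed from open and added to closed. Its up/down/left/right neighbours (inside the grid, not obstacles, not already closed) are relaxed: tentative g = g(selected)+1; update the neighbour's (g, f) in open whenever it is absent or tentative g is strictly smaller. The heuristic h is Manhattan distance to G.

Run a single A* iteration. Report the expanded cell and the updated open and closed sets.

expanded=(5,5); open=[(2,3) g=3 f=7, (2,4) g=4 f=7, (4,2) g=2 f=7, (4,5) g=3 f=5, (5,2) g=1 f=7, (5,6) g=3 f=5, (6,3) g=1 f=7, (6,4) g=2 f=7, (6,5) g=3 f=7]; closed=[(3,3), (3,4), (4,3), (5,3), (5,4), (5,5)]

step 1: expand (5,5) (f=5, h=3) → closed; open now [(2,3) g=3 f=7, (2,4) g=4 f=7, (4,2) g=2 f=7, (4,5) g=3 f=5, (5,2) g=1 f=7, (5,6) g=3 f=5, (6,3) g=1 f=7, (6,4) g=2 f=7, (6,5) g=3 f=7]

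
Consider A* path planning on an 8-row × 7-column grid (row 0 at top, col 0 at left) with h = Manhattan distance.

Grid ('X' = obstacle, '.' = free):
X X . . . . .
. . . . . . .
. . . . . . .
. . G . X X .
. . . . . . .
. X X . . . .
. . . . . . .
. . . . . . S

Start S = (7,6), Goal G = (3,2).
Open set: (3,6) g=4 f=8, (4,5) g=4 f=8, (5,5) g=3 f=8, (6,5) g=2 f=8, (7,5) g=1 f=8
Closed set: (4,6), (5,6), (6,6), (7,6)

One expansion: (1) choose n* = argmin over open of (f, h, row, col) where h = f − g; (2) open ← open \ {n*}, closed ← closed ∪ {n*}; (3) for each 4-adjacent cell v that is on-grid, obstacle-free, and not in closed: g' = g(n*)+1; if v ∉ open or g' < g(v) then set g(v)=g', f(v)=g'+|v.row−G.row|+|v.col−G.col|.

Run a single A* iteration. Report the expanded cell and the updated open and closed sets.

step 1: expand (3,6) (f=8, h=4) → closed; open now [(2,6) g=5 f=10, (4,5) g=4 f=8, (5,5) g=3 f=8, (6,5) g=2 f=8, (7,5) g=1 f=8]

expanded=(3,6); open=[(2,6) g=5 f=10, (4,5) g=4 f=8, (5,5) g=3 f=8, (6,5) g=2 f=8, (7,5) g=1 f=8]; closed=[(3,6), (4,6), (5,6), (6,6), (7,6)]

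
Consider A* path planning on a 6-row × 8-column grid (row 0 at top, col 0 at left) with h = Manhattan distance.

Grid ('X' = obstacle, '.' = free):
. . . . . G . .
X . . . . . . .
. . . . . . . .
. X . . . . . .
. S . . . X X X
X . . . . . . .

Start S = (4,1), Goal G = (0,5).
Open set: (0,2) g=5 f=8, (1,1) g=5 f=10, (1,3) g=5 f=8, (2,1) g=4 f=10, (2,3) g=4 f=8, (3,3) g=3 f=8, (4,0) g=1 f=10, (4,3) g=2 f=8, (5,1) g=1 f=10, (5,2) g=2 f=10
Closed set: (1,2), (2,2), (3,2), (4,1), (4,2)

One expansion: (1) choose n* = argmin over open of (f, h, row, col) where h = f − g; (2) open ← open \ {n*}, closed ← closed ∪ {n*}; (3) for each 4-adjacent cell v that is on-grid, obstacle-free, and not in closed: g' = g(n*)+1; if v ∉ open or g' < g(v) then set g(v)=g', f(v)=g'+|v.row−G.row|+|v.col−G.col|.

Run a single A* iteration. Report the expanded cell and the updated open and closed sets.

expanded=(0,2); open=[(0,1) g=6 f=10, (0,3) g=6 f=8, (1,1) g=5 f=10, (1,3) g=5 f=8, (2,1) g=4 f=10, (2,3) g=4 f=8, (3,3) g=3 f=8, (4,0) g=1 f=10, (4,3) g=2 f=8, (5,1) g=1 f=10, (5,2) g=2 f=10]; closed=[(0,2), (1,2), (2,2), (3,2), (4,1), (4,2)]

step 1: expand (0,2) (f=8, h=3) → closed; open now [(0,1) g=6 f=10, (0,3) g=6 f=8, (1,1) g=5 f=10, (1,3) g=5 f=8, (2,1) g=4 f=10, (2,3) g=4 f=8, (3,3) g=3 f=8, (4,0) g=1 f=10, (4,3) g=2 f=8, (5,1) g=1 f=10, (5,2) g=2 f=10]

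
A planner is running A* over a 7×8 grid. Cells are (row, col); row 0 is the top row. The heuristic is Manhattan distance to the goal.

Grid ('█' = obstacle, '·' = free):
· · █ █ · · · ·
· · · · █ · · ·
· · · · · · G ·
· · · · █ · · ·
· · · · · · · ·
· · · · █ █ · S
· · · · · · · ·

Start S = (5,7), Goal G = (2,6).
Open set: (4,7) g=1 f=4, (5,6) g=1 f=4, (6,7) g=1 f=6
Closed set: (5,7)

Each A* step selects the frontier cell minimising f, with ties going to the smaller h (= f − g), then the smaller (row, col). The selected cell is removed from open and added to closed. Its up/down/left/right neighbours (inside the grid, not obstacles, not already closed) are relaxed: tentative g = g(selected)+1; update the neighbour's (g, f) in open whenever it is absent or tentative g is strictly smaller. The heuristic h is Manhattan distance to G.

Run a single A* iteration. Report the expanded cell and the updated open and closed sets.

step 1: expand (4,7) (f=4, h=3) → closed; open now [(3,7) g=2 f=4, (4,6) g=2 f=4, (5,6) g=1 f=4, (6,7) g=1 f=6]

expanded=(4,7); open=[(3,7) g=2 f=4, (4,6) g=2 f=4, (5,6) g=1 f=4, (6,7) g=1 f=6]; closed=[(4,7), (5,7)]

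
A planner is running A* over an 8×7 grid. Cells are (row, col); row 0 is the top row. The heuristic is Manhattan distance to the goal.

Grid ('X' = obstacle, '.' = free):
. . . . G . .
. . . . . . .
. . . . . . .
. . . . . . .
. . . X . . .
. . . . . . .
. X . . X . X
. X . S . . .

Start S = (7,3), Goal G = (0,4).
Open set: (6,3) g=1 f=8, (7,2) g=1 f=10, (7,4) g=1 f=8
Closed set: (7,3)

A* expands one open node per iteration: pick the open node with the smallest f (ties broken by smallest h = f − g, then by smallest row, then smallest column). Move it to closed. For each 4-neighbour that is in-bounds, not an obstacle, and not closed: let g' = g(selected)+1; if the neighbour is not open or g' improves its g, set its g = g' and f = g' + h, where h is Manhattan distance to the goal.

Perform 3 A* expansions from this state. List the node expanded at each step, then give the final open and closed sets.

order=[(6,3) → (5,3) → (5,4)]; open=[(4,4) g=4 f=8, (5,2) g=3 f=10, (5,5) g=4 f=10, (6,2) g=2 f=10, (7,2) g=1 f=10, (7,4) g=1 f=8]; closed=[(5,3), (5,4), (6,3), (7,3)]

step 1: expand (6,3) (f=8, h=7) → closed; open now [(5,3) g=2 f=8, (6,2) g=2 f=10, (7,2) g=1 f=10, (7,4) g=1 f=8]
step 2: expand (5,3) (f=8, h=6) → closed; open now [(5,2) g=3 f=10, (5,4) g=3 f=8, (6,2) g=2 f=10, (7,2) g=1 f=10, (7,4) g=1 f=8]
step 3: expand (5,4) (f=8, h=5) → closed; open now [(4,4) g=4 f=8, (5,2) g=3 f=10, (5,5) g=4 f=10, (6,2) g=2 f=10, (7,2) g=1 f=10, (7,4) g=1 f=8]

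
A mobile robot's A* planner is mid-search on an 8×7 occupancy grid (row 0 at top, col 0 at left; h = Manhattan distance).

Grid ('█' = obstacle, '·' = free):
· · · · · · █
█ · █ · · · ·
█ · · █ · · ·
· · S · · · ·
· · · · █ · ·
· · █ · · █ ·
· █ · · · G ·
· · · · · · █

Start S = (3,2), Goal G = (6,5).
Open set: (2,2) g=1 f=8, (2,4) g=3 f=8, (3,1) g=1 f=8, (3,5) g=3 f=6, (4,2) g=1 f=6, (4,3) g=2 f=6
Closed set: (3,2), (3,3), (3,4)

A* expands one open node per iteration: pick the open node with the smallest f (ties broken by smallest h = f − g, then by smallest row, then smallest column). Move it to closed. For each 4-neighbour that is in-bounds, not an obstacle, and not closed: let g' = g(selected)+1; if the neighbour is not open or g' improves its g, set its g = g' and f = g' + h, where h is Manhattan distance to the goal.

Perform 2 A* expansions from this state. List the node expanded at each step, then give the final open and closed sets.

step 1: expand (3,5) (f=6, h=3) → closed; open now [(2,2) g=1 f=8, (2,4) g=3 f=8, (2,5) g=4 f=8, (3,1) g=1 f=8, (3,6) g=4 f=8, (4,2) g=1 f=6, (4,3) g=2 f=6, (4,5) g=4 f=6]
step 2: expand (4,5) (f=6, h=2) → closed; open now [(2,2) g=1 f=8, (2,4) g=3 f=8, (2,5) g=4 f=8, (3,1) g=1 f=8, (3,6) g=4 f=8, (4,2) g=1 f=6, (4,3) g=2 f=6, (4,6) g=5 f=8]

order=[(3,5) → (4,5)]; open=[(2,2) g=1 f=8, (2,4) g=3 f=8, (2,5) g=4 f=8, (3,1) g=1 f=8, (3,6) g=4 f=8, (4,2) g=1 f=6, (4,3) g=2 f=6, (4,6) g=5 f=8]; closed=[(3,2), (3,3), (3,4), (3,5), (4,5)]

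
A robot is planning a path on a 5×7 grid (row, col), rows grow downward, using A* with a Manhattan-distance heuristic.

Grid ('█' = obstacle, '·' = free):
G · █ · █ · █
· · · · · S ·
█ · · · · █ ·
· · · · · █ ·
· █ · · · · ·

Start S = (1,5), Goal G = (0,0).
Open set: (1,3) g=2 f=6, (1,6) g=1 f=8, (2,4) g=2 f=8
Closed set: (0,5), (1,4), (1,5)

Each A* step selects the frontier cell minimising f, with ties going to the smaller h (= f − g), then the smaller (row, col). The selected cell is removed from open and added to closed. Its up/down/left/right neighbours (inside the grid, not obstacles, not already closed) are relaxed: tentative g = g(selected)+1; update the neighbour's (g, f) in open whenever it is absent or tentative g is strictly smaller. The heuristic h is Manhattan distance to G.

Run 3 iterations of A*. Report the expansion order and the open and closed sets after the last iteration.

order=[(1,3) → (0,3) → (1,2)]; open=[(1,1) g=4 f=6, (1,6) g=1 f=8, (2,2) g=4 f=8, (2,3) g=3 f=8, (2,4) g=2 f=8]; closed=[(0,3), (0,5), (1,2), (1,3), (1,4), (1,5)]

step 1: expand (1,3) (f=6, h=4) → closed; open now [(0,3) g=3 f=6, (1,2) g=3 f=6, (1,6) g=1 f=8, (2,3) g=3 f=8, (2,4) g=2 f=8]
step 2: expand (0,3) (f=6, h=3) → closed; open now [(1,2) g=3 f=6, (1,6) g=1 f=8, (2,3) g=3 f=8, (2,4) g=2 f=8]
step 3: expand (1,2) (f=6, h=3) → closed; open now [(1,1) g=4 f=6, (1,6) g=1 f=8, (2,2) g=4 f=8, (2,3) g=3 f=8, (2,4) g=2 f=8]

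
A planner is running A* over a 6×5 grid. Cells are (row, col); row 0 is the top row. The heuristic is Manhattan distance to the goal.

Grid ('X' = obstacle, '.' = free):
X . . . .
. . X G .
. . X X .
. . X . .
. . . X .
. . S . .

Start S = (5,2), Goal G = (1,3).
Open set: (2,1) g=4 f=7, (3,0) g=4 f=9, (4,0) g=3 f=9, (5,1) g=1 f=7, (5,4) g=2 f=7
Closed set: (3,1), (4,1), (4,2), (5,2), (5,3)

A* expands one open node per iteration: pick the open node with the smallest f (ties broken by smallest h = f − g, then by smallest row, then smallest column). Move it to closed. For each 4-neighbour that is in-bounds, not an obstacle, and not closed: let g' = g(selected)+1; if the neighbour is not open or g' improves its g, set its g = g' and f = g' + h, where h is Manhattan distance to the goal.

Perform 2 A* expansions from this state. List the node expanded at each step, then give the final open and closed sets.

step 1: expand (2,1) (f=7, h=3) → closed; open now [(1,1) g=5 f=7, (2,0) g=5 f=9, (3,0) g=4 f=9, (4,0) g=3 f=9, (5,1) g=1 f=7, (5,4) g=2 f=7]
step 2: expand (1,1) (f=7, h=2) → closed; open now [(0,1) g=6 f=9, (1,0) g=6 f=9, (2,0) g=5 f=9, (3,0) g=4 f=9, (4,0) g=3 f=9, (5,1) g=1 f=7, (5,4) g=2 f=7]

order=[(2,1) → (1,1)]; open=[(0,1) g=6 f=9, (1,0) g=6 f=9, (2,0) g=5 f=9, (3,0) g=4 f=9, (4,0) g=3 f=9, (5,1) g=1 f=7, (5,4) g=2 f=7]; closed=[(1,1), (2,1), (3,1), (4,1), (4,2), (5,2), (5,3)]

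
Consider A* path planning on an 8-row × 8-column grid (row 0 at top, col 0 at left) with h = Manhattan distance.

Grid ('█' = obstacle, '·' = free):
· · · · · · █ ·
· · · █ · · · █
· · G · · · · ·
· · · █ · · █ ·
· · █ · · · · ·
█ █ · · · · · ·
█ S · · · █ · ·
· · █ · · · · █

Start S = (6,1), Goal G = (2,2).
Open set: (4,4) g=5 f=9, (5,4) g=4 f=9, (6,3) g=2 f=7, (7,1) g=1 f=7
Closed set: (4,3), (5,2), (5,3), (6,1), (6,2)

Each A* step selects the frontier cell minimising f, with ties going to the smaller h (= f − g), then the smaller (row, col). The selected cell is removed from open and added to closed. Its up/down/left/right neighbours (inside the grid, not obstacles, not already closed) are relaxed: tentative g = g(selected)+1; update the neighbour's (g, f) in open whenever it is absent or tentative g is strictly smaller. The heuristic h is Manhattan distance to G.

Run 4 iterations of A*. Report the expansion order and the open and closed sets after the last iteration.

order=[(6,3) → (7,1) → (4,4) → (3,4)]; open=[(2,4) g=7 f=9, (3,5) g=7 f=11, (4,5) g=6 f=11, (5,4) g=4 f=9, (6,4) g=3 f=9, (7,0) g=2 f=9, (7,3) g=3 f=9]; closed=[(3,4), (4,3), (4,4), (5,2), (5,3), (6,1), (6,2), (6,3), (7,1)]

step 1: expand (6,3) (f=7, h=5) → closed; open now [(4,4) g=5 f=9, (5,4) g=4 f=9, (6,4) g=3 f=9, (7,1) g=1 f=7, (7,3) g=3 f=9]
step 2: expand (7,1) (f=7, h=6) → closed; open now [(4,4) g=5 f=9, (5,4) g=4 f=9, (6,4) g=3 f=9, (7,0) g=2 f=9, (7,3) g=3 f=9]
step 3: expand (4,4) (f=9, h=4) → closed; open now [(3,4) g=6 f=9, (4,5) g=6 f=11, (5,4) g=4 f=9, (6,4) g=3 f=9, (7,0) g=2 f=9, (7,3) g=3 f=9]
step 4: expand (3,4) (f=9, h=3) → closed; open now [(2,4) g=7 f=9, (3,5) g=7 f=11, (4,5) g=6 f=11, (5,4) g=4 f=9, (6,4) g=3 f=9, (7,0) g=2 f=9, (7,3) g=3 f=9]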